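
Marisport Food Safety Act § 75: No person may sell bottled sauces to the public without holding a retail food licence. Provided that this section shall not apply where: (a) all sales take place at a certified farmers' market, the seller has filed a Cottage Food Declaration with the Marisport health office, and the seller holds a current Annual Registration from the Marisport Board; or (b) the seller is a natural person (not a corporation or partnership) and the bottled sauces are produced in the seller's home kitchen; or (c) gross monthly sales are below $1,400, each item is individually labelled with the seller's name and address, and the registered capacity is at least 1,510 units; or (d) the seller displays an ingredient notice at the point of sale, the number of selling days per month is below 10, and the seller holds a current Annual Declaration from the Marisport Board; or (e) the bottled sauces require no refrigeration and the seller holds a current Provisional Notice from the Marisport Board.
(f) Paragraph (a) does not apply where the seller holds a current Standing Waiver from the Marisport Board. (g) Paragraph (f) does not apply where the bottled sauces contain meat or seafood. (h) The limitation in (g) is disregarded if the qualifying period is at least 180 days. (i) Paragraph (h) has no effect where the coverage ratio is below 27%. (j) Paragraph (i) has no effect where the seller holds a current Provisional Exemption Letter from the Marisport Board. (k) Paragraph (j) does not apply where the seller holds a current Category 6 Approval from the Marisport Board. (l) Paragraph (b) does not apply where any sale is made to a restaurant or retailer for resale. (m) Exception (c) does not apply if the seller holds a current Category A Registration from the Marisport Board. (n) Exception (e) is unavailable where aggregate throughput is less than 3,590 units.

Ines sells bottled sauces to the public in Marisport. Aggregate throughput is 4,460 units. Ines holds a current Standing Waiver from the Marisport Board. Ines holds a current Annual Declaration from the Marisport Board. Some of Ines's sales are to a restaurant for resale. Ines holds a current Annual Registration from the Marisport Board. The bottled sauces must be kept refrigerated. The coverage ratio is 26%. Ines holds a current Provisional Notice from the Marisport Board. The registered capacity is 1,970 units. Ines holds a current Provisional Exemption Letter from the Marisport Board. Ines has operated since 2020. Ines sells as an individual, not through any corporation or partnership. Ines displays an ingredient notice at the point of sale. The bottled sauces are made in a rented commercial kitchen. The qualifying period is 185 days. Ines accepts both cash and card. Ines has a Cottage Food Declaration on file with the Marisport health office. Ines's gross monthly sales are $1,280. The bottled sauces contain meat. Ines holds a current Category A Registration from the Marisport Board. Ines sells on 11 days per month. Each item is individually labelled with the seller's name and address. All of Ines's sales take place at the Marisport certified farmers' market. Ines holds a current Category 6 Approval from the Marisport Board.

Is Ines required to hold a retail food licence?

No — exception (a) applies; Ines is not required to hold a retail food licence.

Exception (a): all sales are at a certified farmers' market; a Cottage Food Declaration is on file; a current Annual Registration is held — every condition holds. Under paragraphs (f)–(k): (f) would limit (a) — a current Standing Waiver is held — but (g) sets (f) aside: (g) operates — the bottled sauces contain meat. (h) is triggered (the qualifying period is 185 days, meeting the 180 days threshold), but is itself disapplied by (i): (i) applies — the coverage ratio is 26%, below the 27% limit. (j) is triggered (a current Provisional Exemption Letter is held), but is overridden by (k): (k) applies — a current Category 6 Approval is held. (a) remains available.
Exception (b) requires that the bottled sauces are produced in the seller's home kitchen; but the bottled sauces are made in a commercial kitchen, not a home kitchen, so (b) is unavailable.
Exception (c) is satisfied on its face — gross monthly sales are $1,280, below the $1,400 limit; items are individually labelled; the registered capacity is 1,970 units, meeting the 1,510 units threshold. But: (m) operates against (c): a current Category A Registration is held. So (c) is unavailable.
Exception (d) fails — the number of selling days per month is 11, not below 10.
Exception (e) fails — the bottled sauces require refrigeration.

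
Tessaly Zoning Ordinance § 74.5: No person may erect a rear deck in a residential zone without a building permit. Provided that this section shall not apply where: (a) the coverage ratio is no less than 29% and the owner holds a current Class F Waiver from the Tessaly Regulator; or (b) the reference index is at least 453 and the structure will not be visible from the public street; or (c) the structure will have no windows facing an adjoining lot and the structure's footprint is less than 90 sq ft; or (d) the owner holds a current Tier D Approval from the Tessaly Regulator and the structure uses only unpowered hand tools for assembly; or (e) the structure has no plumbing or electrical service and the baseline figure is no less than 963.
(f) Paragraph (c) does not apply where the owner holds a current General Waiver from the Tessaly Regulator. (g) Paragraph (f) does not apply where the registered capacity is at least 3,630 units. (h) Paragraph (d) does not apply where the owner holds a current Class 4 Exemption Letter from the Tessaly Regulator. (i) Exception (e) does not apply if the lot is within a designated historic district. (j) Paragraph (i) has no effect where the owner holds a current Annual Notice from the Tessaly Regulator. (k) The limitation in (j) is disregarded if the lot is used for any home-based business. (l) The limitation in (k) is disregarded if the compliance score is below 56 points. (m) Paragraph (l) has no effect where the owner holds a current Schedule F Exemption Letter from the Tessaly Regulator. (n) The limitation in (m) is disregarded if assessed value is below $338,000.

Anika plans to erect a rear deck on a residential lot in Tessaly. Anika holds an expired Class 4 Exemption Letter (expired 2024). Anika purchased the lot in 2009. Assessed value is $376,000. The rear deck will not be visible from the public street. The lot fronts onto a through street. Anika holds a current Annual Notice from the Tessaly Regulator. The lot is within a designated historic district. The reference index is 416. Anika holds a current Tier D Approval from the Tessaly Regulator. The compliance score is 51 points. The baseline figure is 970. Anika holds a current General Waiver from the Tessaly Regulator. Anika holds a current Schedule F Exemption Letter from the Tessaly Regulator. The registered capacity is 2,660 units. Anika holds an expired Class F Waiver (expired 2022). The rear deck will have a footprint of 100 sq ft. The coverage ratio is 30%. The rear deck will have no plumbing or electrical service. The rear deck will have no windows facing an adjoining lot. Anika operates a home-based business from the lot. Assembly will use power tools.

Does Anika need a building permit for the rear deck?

Yes — Anika must obtain a building permit.

Exception (a) requires that the owner holds a current Class F Waiver from the Tessaly Regulator; but the Class F Waiver is not current, so (a) is unavailable.
Exception (b) does not apply: the reference index is 416, short of 453.
Exception (c) fails — the structure's footprint is 100 sq ft, not less than 90 sq ft.
Exception (d) requires that the structure uses only unpowered hand tools for assembly; but assembly uses power tools, so (d) is unavailable.
All of (e)'s requirements are met (there is no plumbing or electrical service; the baseline figure is 970, meeting the 963 threshold). However, paragraphs (i)–(n) must be considered: (i) applies — the lot is in a historic district. (j) is triggered (a current Annual Notice is held), but is set aside by (k): (k) applies — a home-based business operates on the lot. (l) is triggered (the compliance score is 51 points, below the 56 points limit), but is set aside by (m): (m) operates — a current Schedule F Exemption Letter is held. (n) is not triggered (assessed value is $376,000, not below $338,000), so (m) stands. (e) is therefore removed.
No exception displaces § 74.5.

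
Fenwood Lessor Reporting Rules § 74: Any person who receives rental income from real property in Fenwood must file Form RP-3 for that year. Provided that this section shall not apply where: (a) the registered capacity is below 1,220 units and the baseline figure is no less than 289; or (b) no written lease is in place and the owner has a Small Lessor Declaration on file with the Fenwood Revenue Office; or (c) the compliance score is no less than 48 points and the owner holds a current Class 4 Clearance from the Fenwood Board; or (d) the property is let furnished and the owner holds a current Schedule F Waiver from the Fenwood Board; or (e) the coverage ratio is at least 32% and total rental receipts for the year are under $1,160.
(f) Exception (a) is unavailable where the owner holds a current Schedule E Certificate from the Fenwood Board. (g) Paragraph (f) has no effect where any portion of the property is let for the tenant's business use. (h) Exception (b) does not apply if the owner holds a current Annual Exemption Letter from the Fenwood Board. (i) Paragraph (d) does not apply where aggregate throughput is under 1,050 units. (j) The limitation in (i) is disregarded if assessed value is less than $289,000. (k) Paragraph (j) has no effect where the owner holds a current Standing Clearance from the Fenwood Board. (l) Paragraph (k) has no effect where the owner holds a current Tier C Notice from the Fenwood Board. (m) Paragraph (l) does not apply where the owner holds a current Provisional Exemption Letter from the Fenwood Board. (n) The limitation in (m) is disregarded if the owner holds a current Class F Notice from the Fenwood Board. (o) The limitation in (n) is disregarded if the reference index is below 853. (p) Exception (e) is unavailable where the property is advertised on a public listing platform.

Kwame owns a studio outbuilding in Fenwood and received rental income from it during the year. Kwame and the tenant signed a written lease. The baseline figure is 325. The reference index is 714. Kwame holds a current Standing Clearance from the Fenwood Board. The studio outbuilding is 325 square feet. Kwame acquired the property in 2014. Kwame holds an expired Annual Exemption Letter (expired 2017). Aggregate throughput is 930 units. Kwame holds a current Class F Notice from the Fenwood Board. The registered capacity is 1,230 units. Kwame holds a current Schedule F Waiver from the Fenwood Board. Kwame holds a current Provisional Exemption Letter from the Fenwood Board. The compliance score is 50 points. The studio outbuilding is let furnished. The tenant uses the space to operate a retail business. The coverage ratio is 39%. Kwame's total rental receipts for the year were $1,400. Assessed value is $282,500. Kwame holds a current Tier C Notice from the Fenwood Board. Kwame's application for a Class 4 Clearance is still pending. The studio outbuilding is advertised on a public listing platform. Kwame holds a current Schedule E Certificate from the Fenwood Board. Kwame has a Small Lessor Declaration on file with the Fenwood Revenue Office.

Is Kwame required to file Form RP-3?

Yes — Kwame must file Form RP-3.

Exception (a) does not apply: the registered capacity is 1,230 units, not below 1,220 units.
Exception (b) requires that no written lease is in place; but a written lease is in place, so (b) is unavailable.
Exception (c) does not apply: there is no Class 4 Clearance in force.
All of (d)'s requirements are met (the property is let furnished; a current Schedule F Waiver is held). But: (i) operates against (d): aggregate throughput is 930 units, under the 1,050 units limit. (j) applies (assessed value is $282,500, less than the $289,000 limit), but is displaced by (k): (k) operates against (j): a current Standing Clearance is held. (l) is engaged (a current Tier C Notice is held), but is overridden by (m): (m) is engaged — a current Provisional Exemption Letter is held. (n) operates (a current Class F Notice is held), but is set aside by (o): (o) operates against (n): the reference index is 714, below the 853 limit. (d) is therefore removed.
Exception (e) fails — total rental receipts for the year are $1,400, not under $1,160.
None of the exceptions is available; § 74 applies in full.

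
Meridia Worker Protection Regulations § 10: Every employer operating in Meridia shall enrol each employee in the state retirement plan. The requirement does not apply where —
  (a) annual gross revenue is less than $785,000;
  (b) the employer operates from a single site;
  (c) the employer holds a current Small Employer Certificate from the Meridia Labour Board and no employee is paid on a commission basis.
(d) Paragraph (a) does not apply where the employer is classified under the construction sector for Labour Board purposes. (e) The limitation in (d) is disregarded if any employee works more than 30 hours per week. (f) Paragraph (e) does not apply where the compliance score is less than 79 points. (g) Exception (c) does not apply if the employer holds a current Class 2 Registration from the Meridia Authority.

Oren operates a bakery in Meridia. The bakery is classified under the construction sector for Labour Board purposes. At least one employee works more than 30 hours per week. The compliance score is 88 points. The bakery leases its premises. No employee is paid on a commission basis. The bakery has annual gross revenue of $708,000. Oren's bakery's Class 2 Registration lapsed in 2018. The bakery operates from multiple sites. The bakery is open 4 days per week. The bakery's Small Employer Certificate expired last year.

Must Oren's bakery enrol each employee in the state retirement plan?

No — exception (a) applies; Oren's bakery is not required to enrol each employee in the state retirement plan.

All of (a)'s requirements are met (annual gross revenue is $708,000, less than the $785,000 limit). Considering the limiting provisions: (d) is engaged (the bakery is classified under the construction sector), but is displaced by (e): (e) operates — at least one employee exceeds 30 hours/week. (f), which would lift (e), is not engaged — the compliance score is 88 points, not less than 79 points. Exception (a) stands.
Exception (b) does not apply: the employer operates from multiple sites.
Exception (c) requires that the employer holds a current Small Employer Certificate from the Meridia Labour Board; but the Small Employer Certificate has expired, so (c) is unavailable.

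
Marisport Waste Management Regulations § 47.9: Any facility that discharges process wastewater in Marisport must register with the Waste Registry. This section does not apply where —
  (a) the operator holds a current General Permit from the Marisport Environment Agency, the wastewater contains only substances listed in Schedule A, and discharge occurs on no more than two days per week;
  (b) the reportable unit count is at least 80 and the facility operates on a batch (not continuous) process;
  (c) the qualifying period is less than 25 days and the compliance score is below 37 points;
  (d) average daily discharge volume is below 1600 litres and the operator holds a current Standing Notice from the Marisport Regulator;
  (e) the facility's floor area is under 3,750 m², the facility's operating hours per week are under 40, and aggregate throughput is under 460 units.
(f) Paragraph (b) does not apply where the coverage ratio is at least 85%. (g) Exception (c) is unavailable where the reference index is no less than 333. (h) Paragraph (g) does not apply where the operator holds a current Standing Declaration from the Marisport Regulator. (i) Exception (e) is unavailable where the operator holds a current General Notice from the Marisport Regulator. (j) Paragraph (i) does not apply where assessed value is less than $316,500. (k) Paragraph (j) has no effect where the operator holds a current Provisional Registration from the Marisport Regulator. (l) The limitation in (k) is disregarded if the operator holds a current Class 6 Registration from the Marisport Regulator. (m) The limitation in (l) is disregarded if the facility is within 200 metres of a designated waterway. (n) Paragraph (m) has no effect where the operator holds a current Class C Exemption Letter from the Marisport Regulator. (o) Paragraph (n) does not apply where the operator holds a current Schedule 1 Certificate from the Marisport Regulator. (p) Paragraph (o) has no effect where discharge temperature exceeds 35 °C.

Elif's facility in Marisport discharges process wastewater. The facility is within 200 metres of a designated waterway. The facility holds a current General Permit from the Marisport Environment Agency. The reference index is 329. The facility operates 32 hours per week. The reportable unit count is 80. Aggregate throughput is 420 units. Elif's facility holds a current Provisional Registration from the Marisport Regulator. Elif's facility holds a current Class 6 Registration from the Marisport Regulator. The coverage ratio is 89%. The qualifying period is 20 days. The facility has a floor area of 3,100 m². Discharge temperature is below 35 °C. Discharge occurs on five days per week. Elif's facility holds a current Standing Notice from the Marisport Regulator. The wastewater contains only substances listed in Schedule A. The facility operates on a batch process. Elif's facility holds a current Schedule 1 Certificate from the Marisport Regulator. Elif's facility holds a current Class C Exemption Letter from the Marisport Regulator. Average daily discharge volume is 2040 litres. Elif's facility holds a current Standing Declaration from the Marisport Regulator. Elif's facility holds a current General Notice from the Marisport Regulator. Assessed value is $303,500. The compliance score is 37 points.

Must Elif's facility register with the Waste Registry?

Yes — Elif's facility must register with the Waste Registry.

Exception (a) requires that discharge occurs on no more than two days per week; but discharge occurs on five days per week, so (a) is unavailable.
Exception (b): the reportable unit count is 80, meeting the 80 threshold; the facility operates on a batch process — every condition holds. But: (f) operates against (b): the coverage ratio is 89%, meeting the 85% threshold. So (b) is unavailable.
Exception (c) requires that the compliance score is below 37 points; but the compliance score is 37 points, not below 37 points, so (c) is unavailable.
Exception (d) fails — average daily discharge volume is 2040 litres, not below 1600 litres.
All of (e)'s requirements are met (the facility's floor area is 3,100 m², under the 3,750 m² limit; the facility's operating hours per week are 32, under the 40 limit; aggregate throughput is 420 units, under the 460 units limit). However, paragraphs (i)–(p) must be considered: (i) is engaged — a current General Notice is held. (j) would limit (i) — assessed value is $303,500, less than the $316,500 limit — but (k) sets (j) aside: (k) operates against (j): a current Provisional Registration is held. (l) would limit (k) — a current Class 6 Registration is held — but (m) sets (l) aside: (m) operates against (l): the facility is within 200 m of a designated waterway. (n) would limit (m) — a current Class C Exemption Letter is held — but (o) sets (n) aside: (o) operates against (n): a current Schedule 1 Certificate is held. (p) does not operate here (discharge temperature is below 35 °C), so (o) stands. (e) is therefore removed.
Every exception is unavailable, so the rule governs.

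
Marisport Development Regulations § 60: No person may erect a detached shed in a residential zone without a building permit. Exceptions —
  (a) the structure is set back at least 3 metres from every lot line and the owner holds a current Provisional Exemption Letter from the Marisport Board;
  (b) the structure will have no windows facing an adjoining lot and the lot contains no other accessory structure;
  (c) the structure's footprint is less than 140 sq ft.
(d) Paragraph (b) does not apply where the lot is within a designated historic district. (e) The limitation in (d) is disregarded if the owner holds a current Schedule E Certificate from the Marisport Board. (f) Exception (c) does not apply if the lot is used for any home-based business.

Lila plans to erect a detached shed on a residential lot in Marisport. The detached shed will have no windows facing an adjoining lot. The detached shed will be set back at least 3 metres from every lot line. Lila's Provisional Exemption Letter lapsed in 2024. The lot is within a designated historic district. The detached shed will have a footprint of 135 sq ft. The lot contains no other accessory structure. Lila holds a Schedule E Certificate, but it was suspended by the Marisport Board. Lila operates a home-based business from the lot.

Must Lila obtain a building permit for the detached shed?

Exception (a) does not apply: the Provisional Exemption Letter is not current.
All of (b)'s requirements are met (no windows face an adjoining lot; the lot has no other accessory structure). Turning to paragraphs (d)–(e): (d) operates against (b): the lot is in a historic district. (e), which would lift (d), is not triggered — there is no Schedule E Certificate in force. So (b) is unavailable.
Exception (c): the structure's footprint is 135 sq ft, less than the 140 sq ft limit — every condition holds. But: (f) operates — a home-based business operates on the lot. (c) is therefore removed.
No exception displaces § 60.

Yes — Lila must obtain a building permit.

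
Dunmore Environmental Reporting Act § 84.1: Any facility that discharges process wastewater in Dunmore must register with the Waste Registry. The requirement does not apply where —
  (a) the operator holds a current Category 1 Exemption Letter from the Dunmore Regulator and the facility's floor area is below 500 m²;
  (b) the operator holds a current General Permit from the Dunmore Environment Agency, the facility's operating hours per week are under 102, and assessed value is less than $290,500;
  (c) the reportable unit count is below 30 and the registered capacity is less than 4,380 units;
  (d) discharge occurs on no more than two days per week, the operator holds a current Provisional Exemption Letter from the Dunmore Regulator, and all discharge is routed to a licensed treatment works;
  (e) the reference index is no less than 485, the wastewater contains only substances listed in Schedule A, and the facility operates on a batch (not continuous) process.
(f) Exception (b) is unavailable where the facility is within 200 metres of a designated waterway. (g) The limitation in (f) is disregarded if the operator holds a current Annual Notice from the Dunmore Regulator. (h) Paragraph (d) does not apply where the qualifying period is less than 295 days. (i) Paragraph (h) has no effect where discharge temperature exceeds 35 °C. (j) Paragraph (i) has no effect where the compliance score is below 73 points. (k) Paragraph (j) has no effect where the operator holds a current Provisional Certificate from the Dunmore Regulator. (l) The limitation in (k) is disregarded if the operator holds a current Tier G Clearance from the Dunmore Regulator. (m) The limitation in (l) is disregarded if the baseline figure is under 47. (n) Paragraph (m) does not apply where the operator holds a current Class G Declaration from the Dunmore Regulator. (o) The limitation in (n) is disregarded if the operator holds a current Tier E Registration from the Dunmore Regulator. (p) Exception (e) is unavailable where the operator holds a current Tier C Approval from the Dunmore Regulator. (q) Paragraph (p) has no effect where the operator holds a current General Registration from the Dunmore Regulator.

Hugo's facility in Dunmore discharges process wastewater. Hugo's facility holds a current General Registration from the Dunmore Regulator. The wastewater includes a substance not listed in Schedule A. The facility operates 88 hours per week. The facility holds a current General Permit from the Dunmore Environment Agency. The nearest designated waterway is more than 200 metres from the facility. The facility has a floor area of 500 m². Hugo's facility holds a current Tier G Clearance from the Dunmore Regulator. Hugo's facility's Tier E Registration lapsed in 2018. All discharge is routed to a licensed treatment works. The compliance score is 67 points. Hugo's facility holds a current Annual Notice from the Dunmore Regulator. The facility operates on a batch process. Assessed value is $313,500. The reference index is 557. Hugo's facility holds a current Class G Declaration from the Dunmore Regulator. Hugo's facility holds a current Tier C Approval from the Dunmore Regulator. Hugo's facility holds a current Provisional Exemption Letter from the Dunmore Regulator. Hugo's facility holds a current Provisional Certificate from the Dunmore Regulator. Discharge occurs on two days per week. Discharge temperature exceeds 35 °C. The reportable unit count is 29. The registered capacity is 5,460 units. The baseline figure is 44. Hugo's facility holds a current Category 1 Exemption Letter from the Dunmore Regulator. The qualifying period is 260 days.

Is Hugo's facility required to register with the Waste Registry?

Yes — Hugo's facility must register with the Waste Registry.

Exception (a) does not apply: the facility's floor area is 500 m², not below 500 m².
Exception (b) does not apply: assessed value is $313,500, not less than $290,500.
Exception (c) does not apply: the registered capacity is 5,460 units, not less than 4,380 units.
Exception (d): discharge occurs on no more than two days per week; a current Provisional Exemption Letter is held; discharge is routed to a licensed treatment works — every condition holds. But: (h) operates against (d): the qualifying period is 260 days, less than the 295 days limit. (i) would limit (h) — discharge temperature exceeds 35 °C — but (j) sets (i) aside: (j) operates against (i): the compliance score is 67 points, below the 73 points limit. (k) would limit (j) — a current Provisional Certificate is held — but (l) sets (k) aside: (l) operates against (k): a current Tier G Clearance is held. (m) would limit (l) — the baseline figure is 44, under the 47 limit — but (n) sets (m) aside: (n) applies — a current Class G Declaration is held. (o), which would lift (n), is not engaged — the Tier E Registration is not current. So (d) is unavailable.
Exception (e) does not apply: the wastewater includes a non-Schedule-A substance.
Every exception is unavailable, so the rule governs.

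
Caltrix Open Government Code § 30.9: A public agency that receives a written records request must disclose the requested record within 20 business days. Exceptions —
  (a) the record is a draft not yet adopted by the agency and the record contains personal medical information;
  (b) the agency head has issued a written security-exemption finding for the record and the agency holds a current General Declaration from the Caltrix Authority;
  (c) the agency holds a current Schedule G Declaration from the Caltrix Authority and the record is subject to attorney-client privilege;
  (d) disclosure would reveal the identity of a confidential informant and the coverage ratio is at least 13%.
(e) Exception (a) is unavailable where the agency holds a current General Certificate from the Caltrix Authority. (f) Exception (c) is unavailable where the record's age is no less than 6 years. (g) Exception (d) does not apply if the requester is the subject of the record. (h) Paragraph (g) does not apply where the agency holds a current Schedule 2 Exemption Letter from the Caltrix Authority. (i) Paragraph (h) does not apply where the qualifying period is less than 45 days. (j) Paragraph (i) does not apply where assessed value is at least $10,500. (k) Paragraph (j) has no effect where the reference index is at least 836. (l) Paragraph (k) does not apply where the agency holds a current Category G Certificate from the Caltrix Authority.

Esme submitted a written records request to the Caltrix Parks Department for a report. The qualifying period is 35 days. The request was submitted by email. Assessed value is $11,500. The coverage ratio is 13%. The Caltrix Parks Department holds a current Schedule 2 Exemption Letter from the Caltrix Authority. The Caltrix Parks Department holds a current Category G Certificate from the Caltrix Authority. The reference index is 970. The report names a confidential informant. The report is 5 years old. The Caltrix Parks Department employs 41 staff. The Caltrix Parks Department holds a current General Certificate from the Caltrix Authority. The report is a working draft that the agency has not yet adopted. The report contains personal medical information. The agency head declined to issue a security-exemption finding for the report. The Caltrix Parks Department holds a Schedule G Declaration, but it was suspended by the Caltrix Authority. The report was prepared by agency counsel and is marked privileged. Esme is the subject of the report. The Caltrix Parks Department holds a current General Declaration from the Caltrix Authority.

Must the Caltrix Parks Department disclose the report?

Exception (a) is satisfied on its face — the report is an unadopted draft; the report contains personal medical information. Turning to paragraph (e): (e) operates against (a): a current General Certificate is held. (a) is therefore removed.
Exception (b) requires that the agency head has issued a written security-exemption finding for the record; but the agency head declined to issue a security-exemption finding, so (b) is unavailable.
Exception (c) does not apply: the Schedule G Declaration is not current.
All of (d)'s requirements are met (the report names a confidential informant; the coverage ratio is 13%, meeting the 13% threshold). Considering the limiting provisions: (g) applies (Esme is the subject of the report), but is overridden by (h): (h) is triggered — a current Schedule 2 Exemption Letter is held. (i) would limit (h) — the qualifying period is 35 days, less than the 45 days limit — but (j) sets (i) aside: (j) operates against (i): assessed value is $11,500, meeting the $10,500 threshold. (k) would limit (j) — the reference index is 970, meeting the 836 threshold — but (l) sets (k) aside: (l) operates — a current Category G Certificate is held. (d) remains available.

No — exception (d) applies; the Caltrix Parks Department is not required to disclose the report.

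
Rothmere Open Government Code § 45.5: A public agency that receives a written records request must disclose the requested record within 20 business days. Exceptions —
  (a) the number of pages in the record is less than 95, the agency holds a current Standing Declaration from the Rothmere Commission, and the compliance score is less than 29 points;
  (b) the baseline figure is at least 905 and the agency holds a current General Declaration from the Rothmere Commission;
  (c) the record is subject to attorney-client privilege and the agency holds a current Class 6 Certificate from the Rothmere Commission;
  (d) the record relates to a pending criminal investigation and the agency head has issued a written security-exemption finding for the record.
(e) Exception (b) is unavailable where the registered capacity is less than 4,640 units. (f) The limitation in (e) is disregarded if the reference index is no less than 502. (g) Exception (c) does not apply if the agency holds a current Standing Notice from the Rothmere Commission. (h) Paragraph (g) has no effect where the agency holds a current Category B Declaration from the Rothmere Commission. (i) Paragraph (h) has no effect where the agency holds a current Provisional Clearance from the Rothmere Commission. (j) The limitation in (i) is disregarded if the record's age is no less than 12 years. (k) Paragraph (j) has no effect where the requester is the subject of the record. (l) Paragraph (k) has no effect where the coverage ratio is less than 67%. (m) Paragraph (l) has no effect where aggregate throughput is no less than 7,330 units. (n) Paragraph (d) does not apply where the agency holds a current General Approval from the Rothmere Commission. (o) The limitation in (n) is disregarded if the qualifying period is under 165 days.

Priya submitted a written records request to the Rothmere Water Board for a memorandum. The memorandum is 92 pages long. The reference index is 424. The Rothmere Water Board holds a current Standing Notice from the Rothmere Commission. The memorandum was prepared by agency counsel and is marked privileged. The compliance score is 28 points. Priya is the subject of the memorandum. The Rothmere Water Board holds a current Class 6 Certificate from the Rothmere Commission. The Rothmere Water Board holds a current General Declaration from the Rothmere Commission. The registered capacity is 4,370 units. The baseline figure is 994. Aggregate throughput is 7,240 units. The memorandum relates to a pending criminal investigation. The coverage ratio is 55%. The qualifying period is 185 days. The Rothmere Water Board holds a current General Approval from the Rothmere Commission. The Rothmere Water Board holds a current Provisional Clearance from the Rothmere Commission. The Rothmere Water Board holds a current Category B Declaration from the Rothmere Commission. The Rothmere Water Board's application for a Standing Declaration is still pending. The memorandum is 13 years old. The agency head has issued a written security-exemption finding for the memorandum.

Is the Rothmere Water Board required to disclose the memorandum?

Exception (a) requires that the agency holds a current Standing Declaration from the Rothmere Commission; but no current Standing Declaration is held, so (a) is unavailable.
Exception (b): the baseline figure is 994, meeting the 905 threshold; a current General Declaration is held — every condition holds. But: (e) operates against (b): the registered capacity is 4,370 units, less than the 4,640 units limit. (f), which would lift (e), is inapplicable — the reference index is 424, short of 502. Exception (b) does not apply.
Exception (c): the memorandum is privileged; a current Class 6 Certificate is held — every condition holds. Considering the limiting provisions: (g) would limit (c) — a current Standing Notice is held — but (h) sets (g) aside: (h) operates against (g): a current Category B Declaration is held. (i) applies (a current Provisional Clearance is held), but is set aside by (j): (j) is triggered — the record's age is 13 years, meeting the 12 years threshold. (k) is engaged (Priya is the subject of the memorandum), but is displaced by (l): (l) is engaged — the coverage ratio is 55%, less than the 67% limit. (m), which would lift (l), is inapplicable — aggregate throughput is 7,240 units, short of 7,330 units. Exception (c) stands.
Exception (d): the memorandum relates to a pending investigation; a written security-exemption finding has been issued — every condition holds. Turning to paragraphs (n)–(o): (n) is triggered — a current General Approval is held. (o) is inapplicable (the qualifying period is 185 days, not under 165 days), so (n) stands. So (d) is unavailable.

No — exception (c) applies; the Rothmere Water Board is not required to disclose the memorandum.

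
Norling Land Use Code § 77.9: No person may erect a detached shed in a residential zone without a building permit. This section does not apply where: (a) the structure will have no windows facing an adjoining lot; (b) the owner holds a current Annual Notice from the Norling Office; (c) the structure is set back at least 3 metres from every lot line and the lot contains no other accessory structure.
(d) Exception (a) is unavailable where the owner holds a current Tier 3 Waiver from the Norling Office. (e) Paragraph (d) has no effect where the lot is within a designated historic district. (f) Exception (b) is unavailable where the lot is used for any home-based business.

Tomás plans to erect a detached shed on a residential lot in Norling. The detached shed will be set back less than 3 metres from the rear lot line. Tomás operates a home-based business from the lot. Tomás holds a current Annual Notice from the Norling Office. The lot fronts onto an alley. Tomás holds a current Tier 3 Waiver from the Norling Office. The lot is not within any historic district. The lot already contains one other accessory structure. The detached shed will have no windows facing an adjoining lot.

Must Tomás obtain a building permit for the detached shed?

Exception (a): no windows face an adjoining lot — every condition holds. However, paragraphs (d)–(e) must be considered: (d) is engaged — a current Tier 3 Waiver is held. (e), which would lift (d), does not operate here — the lot is not in a historic district. (a) is therefore removed.
All of (b)'s requirements are met (a current Annual Notice is held). Turning to paragraph (f): (f) applies — a home-based business operates on the lot. Exception (b) does not apply.
Exception (c) does not apply: the rear setback is under 3 m.
Every exception is unavailable, so the rule governs.

Yes — Tomás must obtain a building permit.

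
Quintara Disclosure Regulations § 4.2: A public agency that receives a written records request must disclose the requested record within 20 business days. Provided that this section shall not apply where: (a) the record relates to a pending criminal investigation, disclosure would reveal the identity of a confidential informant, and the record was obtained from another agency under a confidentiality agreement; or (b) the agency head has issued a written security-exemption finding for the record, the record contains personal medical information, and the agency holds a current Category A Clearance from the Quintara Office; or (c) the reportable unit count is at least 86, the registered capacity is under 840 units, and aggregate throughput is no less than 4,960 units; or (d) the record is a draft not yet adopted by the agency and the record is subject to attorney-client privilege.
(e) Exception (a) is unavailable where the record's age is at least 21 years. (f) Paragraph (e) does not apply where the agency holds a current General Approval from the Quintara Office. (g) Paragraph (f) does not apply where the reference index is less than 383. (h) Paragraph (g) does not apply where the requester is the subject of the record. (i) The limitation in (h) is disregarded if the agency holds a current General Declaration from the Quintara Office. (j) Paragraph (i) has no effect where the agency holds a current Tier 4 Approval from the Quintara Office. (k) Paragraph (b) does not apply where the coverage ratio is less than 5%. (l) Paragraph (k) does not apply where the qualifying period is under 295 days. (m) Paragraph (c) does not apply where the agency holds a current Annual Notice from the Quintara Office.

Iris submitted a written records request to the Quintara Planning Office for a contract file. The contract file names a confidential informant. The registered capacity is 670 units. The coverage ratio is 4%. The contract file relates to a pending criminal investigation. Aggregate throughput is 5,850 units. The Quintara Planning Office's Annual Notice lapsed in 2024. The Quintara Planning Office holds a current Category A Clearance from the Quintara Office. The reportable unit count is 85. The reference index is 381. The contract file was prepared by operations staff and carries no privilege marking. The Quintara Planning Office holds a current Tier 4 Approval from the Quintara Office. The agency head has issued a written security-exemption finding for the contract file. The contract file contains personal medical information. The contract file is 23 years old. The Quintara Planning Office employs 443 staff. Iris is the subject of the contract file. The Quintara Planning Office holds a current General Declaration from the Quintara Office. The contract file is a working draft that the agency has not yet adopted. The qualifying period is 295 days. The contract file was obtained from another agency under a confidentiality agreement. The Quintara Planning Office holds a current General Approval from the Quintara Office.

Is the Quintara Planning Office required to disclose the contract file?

Exception (a): the contract file relates to a pending investigation; the contract file names a confidential informant; the contract file was obtained under a confidentiality agreement — every condition holds. Under paragraphs (e)–(j): (e) is engaged (the record's age is 23 years, meeting the 21 years threshold), but is displaced by (f): (f) is triggered — a current General Approval is held. (g) would limit (f) — the reference index is 381, less than the 383 limit — but (h) sets (g) aside: (h) is engaged — Iris is the subject of the contract file. (i) would limit (h) — a current General Declaration is held — but (j) sets (i) aside: (j) operates against (i): a current Tier 4 Approval is held. (a) remains available.
Exception (b)'s conditions are all satisfied: a written security-exemption finding has been issued; the contract file contains personal medical information; a current Category A Clearance is held. But: (k) operates against (b): the coverage ratio is 4%, less than the 5% limit. (l), which would lift (k), does not operate here — the qualifying period is 295 days, not under 295 days. Exception (b) does not apply.
Exception (c) fails — the reportable unit count is 85, short of 86.
Exception (d) fails — the contract file carries no privilege marking.

No — exception (a) applies; the Quintara Planning Office is not required to disclose the contract file.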